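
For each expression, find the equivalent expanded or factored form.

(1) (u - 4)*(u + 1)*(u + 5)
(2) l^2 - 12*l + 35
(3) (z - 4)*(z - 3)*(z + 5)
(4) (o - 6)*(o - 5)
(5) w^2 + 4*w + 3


(1) = u^3 + 2*u^2 - 19*u - 20
(2) = (l - 7)*(l - 5)
(3) = z^3 - 2*z^2 - 23*z + 60
(4) = o^2 - 11*o + 30
(5) = (w + 1)*(w + 3)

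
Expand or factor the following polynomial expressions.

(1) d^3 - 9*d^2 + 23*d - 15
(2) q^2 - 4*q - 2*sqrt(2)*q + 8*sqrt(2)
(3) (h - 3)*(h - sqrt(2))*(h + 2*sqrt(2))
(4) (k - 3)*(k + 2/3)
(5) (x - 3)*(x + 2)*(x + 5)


(1) = (d - 5)*(d - 3)*(d - 1)
(2) = (q - 4)*(q - 2*sqrt(2))
(3) = h^3 - 3*h^2 + sqrt(2)*h^2 - 3*sqrt(2)*h - 4*h + 12
(4) = k^2 - 7*k/3 - 2
(5) = x^3 + 4*x^2 - 11*x - 30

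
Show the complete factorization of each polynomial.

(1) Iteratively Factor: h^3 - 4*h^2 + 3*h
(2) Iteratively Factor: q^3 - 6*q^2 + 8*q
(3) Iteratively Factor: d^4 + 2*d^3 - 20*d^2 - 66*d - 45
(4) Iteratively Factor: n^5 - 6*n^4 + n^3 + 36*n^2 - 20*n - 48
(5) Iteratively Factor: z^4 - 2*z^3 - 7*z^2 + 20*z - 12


(1) = (h)*(h^2 - 4*h + 3) = h*(h - 1)*(h - 3)
(2) = (q - 4)*(q^2 - 2*q) = (q - 4)*(q - 2)*(q)
(3) = (d - 5)*(d^3 + 7*d^2 + 15*d + 9) = (d - 5)*(d + 3)*(d^2 + 4*d + 3) = (d - 5)*(d + 3)^2*(d + 1)
(4) = (n + 2)*(n^4 - 8*n^3 + 17*n^2 + 2*n - 24) = (n - 2)*(n + 2)*(n^3 - 6*n^2 + 5*n + 12) = (n - 2)*(n + 1)*(n + 2)*(n^2 - 7*n + 12) = (n - 4)*(n - 2)*(n + 1)*(n + 2)*(n - 3)
(5) = (z + 3)*(z^3 - 5*z^2 + 8*z - 4) = (z - 1)*(z + 3)*(z^2 - 4*z + 4) = (z - 2)*(z - 1)*(z + 3)*(z - 2)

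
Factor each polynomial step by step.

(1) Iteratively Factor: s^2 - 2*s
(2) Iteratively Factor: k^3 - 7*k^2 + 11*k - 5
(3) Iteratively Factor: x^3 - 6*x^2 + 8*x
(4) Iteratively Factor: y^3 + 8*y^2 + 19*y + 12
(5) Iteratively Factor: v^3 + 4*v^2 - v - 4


(1) = (s)*(s - 2)
(2) = (k - 1)*(k^2 - 6*k + 5) = (k - 5)*(k - 1)*(k - 1)
(3) = (x)*(x^2 - 6*x + 8) = x*(x - 4)*(x - 2)
(4) = (y + 4)*(y^2 + 4*y + 3) = (y + 3)*(y + 4)*(y + 1)
(5) = (v + 4)*(v^2 - 1) = (v - 1)*(v + 4)*(v + 1)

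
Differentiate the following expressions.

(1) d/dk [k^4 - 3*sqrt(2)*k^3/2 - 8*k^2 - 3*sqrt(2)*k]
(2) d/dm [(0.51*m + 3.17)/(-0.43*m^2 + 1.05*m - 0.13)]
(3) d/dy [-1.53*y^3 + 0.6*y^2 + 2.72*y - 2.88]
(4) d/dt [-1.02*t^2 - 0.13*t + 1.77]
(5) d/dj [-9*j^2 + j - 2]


(1) = 4*k^3 - 9*sqrt(2)*k^2/2 - 16*k - 3*sqrt(2)
(2) = (0.2193*m^2 + 2.7262*m - 3.3948)/(0.1849*m^4 - 0.903*m^3 + 1.2143*m^2 - 0.273*m + 0.0169)
(3) = -4.59*y^2 + 1.2*y + 2.72
(4) = -2.04*t - 0.13
(5) = 1 - 18*j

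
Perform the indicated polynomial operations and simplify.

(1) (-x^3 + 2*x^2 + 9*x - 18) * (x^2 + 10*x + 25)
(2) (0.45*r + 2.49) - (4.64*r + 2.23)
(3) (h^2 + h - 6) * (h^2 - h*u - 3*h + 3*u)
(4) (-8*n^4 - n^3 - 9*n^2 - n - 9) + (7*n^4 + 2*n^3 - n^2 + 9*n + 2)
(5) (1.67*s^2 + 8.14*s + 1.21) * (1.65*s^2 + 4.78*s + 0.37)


(1) = -x^5 - 8*x^4 + 4*x^3 + 122*x^2 + 45*x - 450
(2) = 0.26 - 4.19*r
(3) = h^4 - h^3*u - 2*h^3 + 2*h^2*u - 9*h^2 + 9*h*u + 18*h - 18*u
(4) = -n^4 + n^3 - 10*n^2 + 8*n - 7
(5) = 2.7555*s^4 + 21.4136*s^3 + 41.5236*s^2 + 8.7956*s + 0.4477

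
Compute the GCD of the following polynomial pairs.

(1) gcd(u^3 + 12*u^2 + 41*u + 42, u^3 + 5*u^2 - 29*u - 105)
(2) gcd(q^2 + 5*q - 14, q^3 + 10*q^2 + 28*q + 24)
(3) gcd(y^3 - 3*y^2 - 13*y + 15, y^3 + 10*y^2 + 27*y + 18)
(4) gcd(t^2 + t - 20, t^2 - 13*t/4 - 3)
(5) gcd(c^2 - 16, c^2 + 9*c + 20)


(1) = u^2 + 10*u + 21
(2) = gcd((q - 2)*(q + 7), (q + 2)^2*(q + 6)) = 1
(3) = y + 3
(4) = t - 4
(5) = gcd((c - 4)*(c + 4), (c + 4)*(c + 5)) = c + 4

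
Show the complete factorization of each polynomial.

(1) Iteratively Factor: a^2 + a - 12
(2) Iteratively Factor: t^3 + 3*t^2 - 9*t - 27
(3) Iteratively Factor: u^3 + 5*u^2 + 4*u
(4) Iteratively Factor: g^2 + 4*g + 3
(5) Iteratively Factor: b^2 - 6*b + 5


(1) = (a - 3)*(a + 4)
(2) = (t + 3)*(t^2 - 9) = (t + 3)^2*(t - 3)
(3) = (u + 4)*(u^2 + u) = u*(u + 4)*(u + 1)
(4) = (g + 1)*(g + 3)
(5) = (b - 1)*(b - 5)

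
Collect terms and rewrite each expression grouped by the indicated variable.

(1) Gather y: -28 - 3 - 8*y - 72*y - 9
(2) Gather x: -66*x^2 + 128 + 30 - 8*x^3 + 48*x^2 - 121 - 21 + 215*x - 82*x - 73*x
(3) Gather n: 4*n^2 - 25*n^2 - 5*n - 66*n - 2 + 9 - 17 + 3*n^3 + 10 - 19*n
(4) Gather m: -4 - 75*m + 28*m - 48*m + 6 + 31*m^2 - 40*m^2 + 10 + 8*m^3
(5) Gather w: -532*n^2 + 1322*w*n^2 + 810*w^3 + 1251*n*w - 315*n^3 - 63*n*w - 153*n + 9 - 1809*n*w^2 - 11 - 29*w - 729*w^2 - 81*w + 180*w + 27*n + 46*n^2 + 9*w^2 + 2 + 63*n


(1) = -80*y - 40
(2) = -8*x^3 - 18*x^2 + 60*x + 16
(3) = 3*n^3 - 21*n^2 - 90*n
(4) = 8*m^3 - 9*m^2 - 95*m + 12
(5) = -315*n^3 - 486*n^2 - 63*n + 810*w^3 + w^2*(-1809*n - 720) + w*(1322*n^2 + 1188*n + 70)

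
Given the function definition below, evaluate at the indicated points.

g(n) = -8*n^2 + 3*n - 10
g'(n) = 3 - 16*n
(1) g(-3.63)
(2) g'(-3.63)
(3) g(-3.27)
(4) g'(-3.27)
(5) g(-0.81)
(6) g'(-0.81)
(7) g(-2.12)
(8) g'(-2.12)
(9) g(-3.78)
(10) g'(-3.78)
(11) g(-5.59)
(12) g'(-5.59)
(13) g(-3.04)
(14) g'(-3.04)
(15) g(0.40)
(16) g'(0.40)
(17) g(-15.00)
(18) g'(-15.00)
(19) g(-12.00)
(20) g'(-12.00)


(1) = -126.31
(2) = 61.08
(3) = -105.35
(4) = 55.32
(5) = -17.68
(6) = 15.96
(7) = -52.32
(8) = 36.92
(9) = -135.65
(10) = 63.48
(11) = -276.75
(12) = 92.44
(13) = -93.05
(14) = 51.64
(15) = -10.08
(16) = -3.40
(17) = -1855.00
(18) = 243.00
(19) = -1198.00
(20) = 195.00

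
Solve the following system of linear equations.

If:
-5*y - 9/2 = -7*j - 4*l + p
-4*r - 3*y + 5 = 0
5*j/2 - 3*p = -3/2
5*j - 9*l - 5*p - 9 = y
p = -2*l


Then:
j = 483/221
l = -513/442
p = 513/221
r = 1193/1768
y = 339/442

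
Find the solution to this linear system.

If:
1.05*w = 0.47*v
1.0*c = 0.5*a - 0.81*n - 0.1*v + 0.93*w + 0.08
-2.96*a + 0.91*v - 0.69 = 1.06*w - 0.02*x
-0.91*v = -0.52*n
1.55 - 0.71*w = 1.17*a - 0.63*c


Then:
a = 0.00600941290192985*x - 0.000289344439132684
c = 0.00859805796329894*x - 1.66263198305617
n = 2.76908212463494 - 0.00888870156659424*x
v = 1.58233264264854 - 0.00507925803805385*x
w = 0.708282230518869 - 0.00227357264560506*x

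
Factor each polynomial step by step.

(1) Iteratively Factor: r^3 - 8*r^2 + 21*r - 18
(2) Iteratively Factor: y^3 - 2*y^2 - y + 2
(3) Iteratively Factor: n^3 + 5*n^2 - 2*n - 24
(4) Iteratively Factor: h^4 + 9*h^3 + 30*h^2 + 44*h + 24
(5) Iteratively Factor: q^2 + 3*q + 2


(1) = (r - 3)*(r^2 - 5*r + 6) = (r - 3)*(r - 2)*(r - 3)
(2) = (y - 1)*(y^2 - y - 2) = (y - 2)*(y - 1)*(y + 1)
(3) = (n + 3)*(n^2 + 2*n - 8) = (n + 3)*(n + 4)*(n - 2)
(4) = (h + 2)*(h^3 + 7*h^2 + 16*h + 12) = (h + 2)*(h + 3)*(h^2 + 4*h + 4) = (h + 2)^2*(h + 3)*(h + 2)
(5) = (q + 2)*(q + 1)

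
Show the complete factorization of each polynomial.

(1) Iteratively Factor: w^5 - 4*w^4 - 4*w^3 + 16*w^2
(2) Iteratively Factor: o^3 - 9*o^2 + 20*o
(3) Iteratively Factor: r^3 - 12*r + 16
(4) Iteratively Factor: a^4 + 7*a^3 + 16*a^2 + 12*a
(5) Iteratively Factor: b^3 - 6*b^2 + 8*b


(1) = (w)*(w^4 - 4*w^3 - 4*w^2 + 16*w) = w*(w - 4)*(w^3 - 4*w) = w*(w - 4)*(w - 2)*(w^2 + 2*w) = w^2*(w - 4)*(w - 2)*(w + 2)
(2) = (o)*(o^2 - 9*o + 20) = o*(o - 4)*(o - 5)
(3) = (r + 4)*(r^2 - 4*r + 4) = (r - 2)*(r + 4)*(r - 2)
(4) = (a + 2)*(a^3 + 5*a^2 + 6*a) = (a + 2)^2*(a^2 + 3*a) = (a + 2)^2*(a + 3)*(a)
(5) = (b - 2)*(b^2 - 4*b) = (b - 4)*(b - 2)*(b)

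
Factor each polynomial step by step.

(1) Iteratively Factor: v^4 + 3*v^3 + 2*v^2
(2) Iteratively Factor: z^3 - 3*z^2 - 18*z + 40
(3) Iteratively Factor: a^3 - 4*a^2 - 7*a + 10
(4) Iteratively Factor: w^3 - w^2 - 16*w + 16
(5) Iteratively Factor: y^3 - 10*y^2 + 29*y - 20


(1) = (v + 2)*(v^3 + v^2) = v*(v + 2)*(v^2 + v) = v^2*(v + 2)*(v + 1)
(2) = (z - 2)*(z^2 - z - 20) = (z - 2)*(z + 4)*(z - 5)
(3) = (a - 1)*(a^2 - 3*a - 10) = (a - 5)*(a - 1)*(a + 2)
(4) = (w - 4)*(w^2 + 3*w - 4) = (w - 4)*(w - 1)*(w + 4)
(5) = (y - 4)*(y^2 - 6*y + 5) = (y - 4)*(y - 1)*(y - 5)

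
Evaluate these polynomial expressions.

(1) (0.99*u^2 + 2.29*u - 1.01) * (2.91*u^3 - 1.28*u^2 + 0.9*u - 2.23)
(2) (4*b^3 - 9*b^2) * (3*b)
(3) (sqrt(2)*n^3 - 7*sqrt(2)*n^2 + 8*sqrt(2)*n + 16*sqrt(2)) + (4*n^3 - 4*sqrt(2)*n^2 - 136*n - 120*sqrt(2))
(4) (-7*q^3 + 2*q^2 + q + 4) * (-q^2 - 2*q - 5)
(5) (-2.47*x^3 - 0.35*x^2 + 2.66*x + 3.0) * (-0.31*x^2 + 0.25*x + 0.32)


(1) = 2.8809*u^5 + 5.3967*u^4 - 4.9793*u^3 + 1.1461*u^2 - 6.0157*u + 2.2523
(2) = 12*b^4 - 27*b^3
(3) = sqrt(2)*n^3 + 4*n^3 - 11*sqrt(2)*n^2 - 136*n + 8*sqrt(2)*n - 104*sqrt(2)
(4) = 7*q^5 + 12*q^4 + 30*q^3 - 16*q^2 - 13*q - 20
(5) = 0.7657*x^5 - 0.509*x^4 - 1.7025*x^3 - 0.377*x^2 + 1.6012*x + 0.96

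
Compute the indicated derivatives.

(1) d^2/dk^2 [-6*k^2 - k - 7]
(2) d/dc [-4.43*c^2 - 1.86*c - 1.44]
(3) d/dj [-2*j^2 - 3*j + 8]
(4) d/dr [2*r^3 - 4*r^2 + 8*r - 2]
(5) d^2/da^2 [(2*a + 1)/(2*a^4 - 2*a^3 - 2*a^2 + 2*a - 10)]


(1) = -12
(2) = -8.86*c - 1.86
(3) = -4*j - 3
(4) = 6*r^2 - 8*r + 8
(5) = (-(2*a + 1)*(4*a^3 - 3*a^2 - 2*a + 1)^2 + (-8*a^3 + 6*a^2 + 4*a + (2*a + 1)*(-6*a^2 + 3*a + 1) - 2)*(-a^4 + a^3 + a^2 - a + 5))/(-a^4 + a^3 + a^2 - a + 5)^3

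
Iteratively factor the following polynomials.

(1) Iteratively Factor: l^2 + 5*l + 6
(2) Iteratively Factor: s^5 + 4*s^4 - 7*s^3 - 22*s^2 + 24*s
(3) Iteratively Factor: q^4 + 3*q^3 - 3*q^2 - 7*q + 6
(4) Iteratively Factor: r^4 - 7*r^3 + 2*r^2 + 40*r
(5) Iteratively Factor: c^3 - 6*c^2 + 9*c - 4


(1) = (l + 2)*(l + 3)
(2) = (s - 2)*(s^4 + 6*s^3 + 5*s^2 - 12*s) = (s - 2)*(s + 4)*(s^3 + 2*s^2 - 3*s) = (s - 2)*(s - 1)*(s + 4)*(s^2 + 3*s) = (s - 2)*(s - 1)*(s + 3)*(s + 4)*(s)
(3) = (q - 1)*(q^3 + 4*q^2 + q - 6) = (q - 1)*(q + 3)*(q^2 + q - 2) = (q - 1)^2*(q + 3)*(q + 2)
(4) = (r - 5)*(r^3 - 2*r^2 - 8*r) = r*(r - 5)*(r^2 - 2*r - 8) = r*(r - 5)*(r + 2)*(r - 4)
(5) = (c - 4)*(c^2 - 2*c + 1) = (c - 4)*(c - 1)*(c - 1)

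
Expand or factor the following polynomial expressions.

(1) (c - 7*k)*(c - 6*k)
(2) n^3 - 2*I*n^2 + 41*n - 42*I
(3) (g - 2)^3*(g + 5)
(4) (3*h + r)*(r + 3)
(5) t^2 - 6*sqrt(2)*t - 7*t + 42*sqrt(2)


(1) = c^2 - 13*c*k + 42*k^2
(2) = (n - 7*I)*(n - I)*(n + 6*I)
(3) = g^4 - g^3 - 18*g^2 + 52*g - 40
(4) = 3*h*r + 9*h + r^2 + 3*r
(5) = (t - 7)*(t - 6*sqrt(2))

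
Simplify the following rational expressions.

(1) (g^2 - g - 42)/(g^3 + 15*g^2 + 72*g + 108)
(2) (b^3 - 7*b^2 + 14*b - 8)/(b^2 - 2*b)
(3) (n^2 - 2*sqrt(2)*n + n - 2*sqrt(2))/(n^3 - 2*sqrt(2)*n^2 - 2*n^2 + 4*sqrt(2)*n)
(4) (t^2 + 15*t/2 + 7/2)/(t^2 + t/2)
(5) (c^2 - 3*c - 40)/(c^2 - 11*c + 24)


(1) = (g - 7)/(g^2 + 9*g + 18)
(2) = (b^2 - 5*b + 4)/b
(3) = (n + 1)/(n^2 - 2*n)
(4) = (t + 7)/t
(5) = (c + 5)/(c - 3)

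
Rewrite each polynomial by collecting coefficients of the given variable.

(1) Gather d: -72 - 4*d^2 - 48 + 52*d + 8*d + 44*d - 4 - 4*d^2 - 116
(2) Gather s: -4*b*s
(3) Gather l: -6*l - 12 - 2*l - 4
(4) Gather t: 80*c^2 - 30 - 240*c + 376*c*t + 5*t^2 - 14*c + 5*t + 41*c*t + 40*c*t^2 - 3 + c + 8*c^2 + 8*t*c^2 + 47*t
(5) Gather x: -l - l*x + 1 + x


(1) = -8*d^2 + 104*d - 240
(2) = -4*b*s
(3) = -8*l - 16
(4) = 88*c^2 - 253*c + t^2*(40*c + 5) + t*(8*c^2 + 417*c + 52) - 33
(5) = -l + x*(1 - l) + 1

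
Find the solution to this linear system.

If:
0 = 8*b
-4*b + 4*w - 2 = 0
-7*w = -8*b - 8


Then:
No Solution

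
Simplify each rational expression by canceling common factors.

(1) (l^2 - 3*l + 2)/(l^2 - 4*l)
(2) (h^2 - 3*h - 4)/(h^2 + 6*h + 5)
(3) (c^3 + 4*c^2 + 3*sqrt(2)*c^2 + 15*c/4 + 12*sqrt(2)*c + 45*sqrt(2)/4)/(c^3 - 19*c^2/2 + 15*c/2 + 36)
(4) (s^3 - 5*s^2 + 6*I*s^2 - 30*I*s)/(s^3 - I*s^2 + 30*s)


(1) = (l^2 - 3*l + 2)/(l^2 - 4*l)
(2) = (h - 4)/(h + 5)
(3) = (8*c^2 + c*(20 + 24*sqrt(2)) + 60*sqrt(2))/(8*c^2 - 88*c + 192)
(4) = (s^2 + s*(-5 + 6*I) - 30*I)/(s^2 - I*s + 30)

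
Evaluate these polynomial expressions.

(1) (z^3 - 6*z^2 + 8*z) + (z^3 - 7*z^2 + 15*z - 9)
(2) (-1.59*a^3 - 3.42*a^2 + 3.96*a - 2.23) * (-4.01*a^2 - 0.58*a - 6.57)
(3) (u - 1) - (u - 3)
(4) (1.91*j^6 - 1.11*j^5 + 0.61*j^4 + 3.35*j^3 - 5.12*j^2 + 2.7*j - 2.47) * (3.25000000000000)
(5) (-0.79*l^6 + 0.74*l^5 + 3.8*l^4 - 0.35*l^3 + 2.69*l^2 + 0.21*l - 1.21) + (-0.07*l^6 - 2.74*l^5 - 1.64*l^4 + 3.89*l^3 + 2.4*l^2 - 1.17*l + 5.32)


(1) = 2*z^3 - 13*z^2 + 23*z - 9
(2) = 6.3759*a^5 + 14.6364*a^4 - 3.4497*a^3 + 29.1149*a^2 - 24.7238*a + 14.6511
(3) = 2
(4) = 6.2075*j^6 - 3.6075*j^5 + 1.9825*j^4 + 10.8875*j^3 - 16.64*j^2 + 8.775*j - 8.0275
(5) = -0.86*l^6 - 2.0*l^5 + 2.16*l^4 + 3.54*l^3 + 5.09*l^2 - 0.96*l + 4.11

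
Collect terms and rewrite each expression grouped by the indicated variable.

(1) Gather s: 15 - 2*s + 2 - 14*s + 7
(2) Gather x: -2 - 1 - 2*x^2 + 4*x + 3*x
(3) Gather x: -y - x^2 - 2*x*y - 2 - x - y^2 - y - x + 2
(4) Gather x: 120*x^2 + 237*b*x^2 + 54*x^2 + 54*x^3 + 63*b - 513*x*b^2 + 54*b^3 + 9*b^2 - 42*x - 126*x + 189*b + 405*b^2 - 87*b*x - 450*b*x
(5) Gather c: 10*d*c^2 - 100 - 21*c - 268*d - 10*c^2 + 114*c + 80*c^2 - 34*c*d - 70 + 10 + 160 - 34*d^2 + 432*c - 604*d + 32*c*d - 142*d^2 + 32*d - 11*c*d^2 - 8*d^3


(1) = 24 - 16*s
(2) = -2*x^2 + 7*x - 3
(3) = -x^2 + x*(-2*y - 2) - y^2 - 2*y
(4) = 54*b^3 + 414*b^2 + 252*b + 54*x^3 + x^2*(237*b + 174) + x*(-513*b^2 - 537*b - 168)
(5) = c^2*(10*d + 70) + c*(-11*d^2 - 2*d + 525) - 8*d^3 - 176*d^2 - 840*d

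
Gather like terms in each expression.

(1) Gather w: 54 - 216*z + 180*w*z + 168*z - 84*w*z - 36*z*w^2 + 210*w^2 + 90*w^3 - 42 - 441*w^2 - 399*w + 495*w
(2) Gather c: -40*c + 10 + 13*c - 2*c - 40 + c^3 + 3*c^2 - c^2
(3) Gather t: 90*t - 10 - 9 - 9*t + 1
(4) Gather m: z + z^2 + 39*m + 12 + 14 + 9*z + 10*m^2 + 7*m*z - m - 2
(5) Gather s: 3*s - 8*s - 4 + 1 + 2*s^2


(1) = 90*w^3 + w^2*(-36*z - 231) + w*(96*z + 96) - 48*z + 12
(2) = c^3 + 2*c^2 - 29*c - 30
(3) = 81*t - 18
(4) = 10*m^2 + m*(7*z + 38) + z^2 + 10*z + 24
(5) = 2*s^2 - 5*s - 3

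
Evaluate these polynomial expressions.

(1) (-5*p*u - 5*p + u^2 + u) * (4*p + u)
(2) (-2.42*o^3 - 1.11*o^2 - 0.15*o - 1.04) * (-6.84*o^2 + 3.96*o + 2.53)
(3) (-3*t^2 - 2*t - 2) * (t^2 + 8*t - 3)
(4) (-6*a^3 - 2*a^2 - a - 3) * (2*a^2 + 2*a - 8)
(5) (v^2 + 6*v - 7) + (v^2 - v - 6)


(1) = -20*p^2*u - 20*p^2 - p*u^2 - p*u + u^3 + u^2
(2) = 16.5528*o^5 - 1.9908*o^4 - 9.4922*o^3 + 3.7113*o^2 - 4.4979*o - 2.6312
(3) = -3*t^4 - 26*t^3 - 9*t^2 - 10*t + 6
(4) = -12*a^5 - 16*a^4 + 42*a^3 + 8*a^2 + 2*a + 24
(5) = 2*v^2 + 5*v - 13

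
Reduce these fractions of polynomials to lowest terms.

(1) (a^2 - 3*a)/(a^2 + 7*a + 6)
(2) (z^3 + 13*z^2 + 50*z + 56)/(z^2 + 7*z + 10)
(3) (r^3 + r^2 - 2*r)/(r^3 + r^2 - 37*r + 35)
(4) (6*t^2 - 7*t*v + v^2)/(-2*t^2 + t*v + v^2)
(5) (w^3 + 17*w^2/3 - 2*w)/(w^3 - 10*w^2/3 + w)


(1) = (a^2 - 3*a)/(a^2 + 7*a + 6)
(2) = (z^2 + 11*z + 28)/(z + 5)
(3) = (r^2 + 2*r)/(r^2 + 2*r - 35)
(4) = (-6*t + v)/(2*t + v)
(5) = (w + 6)/(w - 3)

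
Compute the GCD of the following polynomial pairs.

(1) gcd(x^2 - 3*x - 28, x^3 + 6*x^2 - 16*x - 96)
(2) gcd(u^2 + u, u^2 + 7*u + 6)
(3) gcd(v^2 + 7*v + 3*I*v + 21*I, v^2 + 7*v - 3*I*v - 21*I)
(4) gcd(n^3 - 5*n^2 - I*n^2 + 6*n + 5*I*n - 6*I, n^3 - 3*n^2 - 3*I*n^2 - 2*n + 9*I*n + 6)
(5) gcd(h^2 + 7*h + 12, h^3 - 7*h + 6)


(1) = x + 4
(2) = u + 1
(3) = v + 7
(4) = n^2 + n*(-3 - I) + 3*I
(5) = h + 3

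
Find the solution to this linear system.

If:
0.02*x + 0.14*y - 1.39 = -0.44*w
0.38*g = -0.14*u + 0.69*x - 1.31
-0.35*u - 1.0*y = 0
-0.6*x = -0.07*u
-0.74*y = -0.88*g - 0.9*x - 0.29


Then:
g = -5.35
u = 12.13
w = 4.45
x = 1.42
y = -4.25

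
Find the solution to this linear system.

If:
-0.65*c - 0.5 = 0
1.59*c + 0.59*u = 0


Then:
c = -0.77
u = 2.07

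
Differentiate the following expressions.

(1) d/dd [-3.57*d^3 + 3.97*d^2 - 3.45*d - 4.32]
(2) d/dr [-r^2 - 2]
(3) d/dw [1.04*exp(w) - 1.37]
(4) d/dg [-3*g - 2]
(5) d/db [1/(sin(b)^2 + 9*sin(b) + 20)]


(1) = -10.71*d^2 + 7.94*d - 3.45
(2) = -2*r
(3) = 1.04*exp(w)
(4) = -3
(5) = -(2*sin(b) + 9)*cos(b)/(sin(b)^2 + 9*sin(b) + 20)^2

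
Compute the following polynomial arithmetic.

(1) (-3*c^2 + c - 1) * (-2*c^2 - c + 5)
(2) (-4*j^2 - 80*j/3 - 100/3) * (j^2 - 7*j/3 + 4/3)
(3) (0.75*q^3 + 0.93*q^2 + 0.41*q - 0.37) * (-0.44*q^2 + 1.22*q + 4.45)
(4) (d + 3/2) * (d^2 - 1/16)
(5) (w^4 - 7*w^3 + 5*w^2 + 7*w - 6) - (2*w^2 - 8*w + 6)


(1) = 6*c^4 + c^3 - 14*c^2 + 6*c - 5
(2) = -4*j^4 - 52*j^3/3 + 212*j^2/9 + 380*j/9 - 400/9
(3) = -0.33*q^5 + 0.5058*q^4 + 4.2917*q^3 + 4.8015*q^2 + 1.3731*q - 1.6465
(4) = d^3 + 3*d^2/2 - d/16 - 3/32
(5) = w^4 - 7*w^3 + 3*w^2 + 15*w - 12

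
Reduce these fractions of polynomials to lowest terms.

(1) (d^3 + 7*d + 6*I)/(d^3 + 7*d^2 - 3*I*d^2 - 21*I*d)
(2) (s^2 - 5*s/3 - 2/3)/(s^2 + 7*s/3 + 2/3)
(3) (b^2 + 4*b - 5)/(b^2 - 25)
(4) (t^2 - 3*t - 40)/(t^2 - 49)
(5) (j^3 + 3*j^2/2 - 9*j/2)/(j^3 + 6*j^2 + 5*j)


(1) = (d^2 + 3*I*d - 2)/(d^2 + 7*d)
(2) = (s - 2)/(s + 2)
(3) = (b - 1)/(b - 5)
(4) = (t^2 - 3*t - 40)/(t^2 - 49)
(5) = (2*j^2 + 3*j - 9)/(2*j^2 + 12*j + 10)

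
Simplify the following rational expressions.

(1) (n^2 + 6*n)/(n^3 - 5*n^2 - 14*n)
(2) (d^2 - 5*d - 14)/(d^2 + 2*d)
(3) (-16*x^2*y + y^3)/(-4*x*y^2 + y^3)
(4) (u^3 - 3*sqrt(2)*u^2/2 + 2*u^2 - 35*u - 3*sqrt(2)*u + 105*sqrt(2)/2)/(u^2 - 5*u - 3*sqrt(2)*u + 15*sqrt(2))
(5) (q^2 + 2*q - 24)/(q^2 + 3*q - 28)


(1) = (n + 6)/(n^2 - 5*n - 14)
(2) = (d - 7)/d
(3) = (4*x + y)/y
(4) = (2*u^2 + u*(14 - 3*sqrt(2)) - 21*sqrt(2))/(2*u - 6*sqrt(2))
(5) = (q + 6)/(q + 7)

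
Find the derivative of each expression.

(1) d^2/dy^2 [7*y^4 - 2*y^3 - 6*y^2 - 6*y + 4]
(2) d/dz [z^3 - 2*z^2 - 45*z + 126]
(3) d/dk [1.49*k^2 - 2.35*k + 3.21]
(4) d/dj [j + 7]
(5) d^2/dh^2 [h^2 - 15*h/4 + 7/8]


(1) = 84*y^2 - 12*y - 12
(2) = 3*z^2 - 4*z - 45
(3) = 2.98*k - 2.35
(4) = 1
(5) = 2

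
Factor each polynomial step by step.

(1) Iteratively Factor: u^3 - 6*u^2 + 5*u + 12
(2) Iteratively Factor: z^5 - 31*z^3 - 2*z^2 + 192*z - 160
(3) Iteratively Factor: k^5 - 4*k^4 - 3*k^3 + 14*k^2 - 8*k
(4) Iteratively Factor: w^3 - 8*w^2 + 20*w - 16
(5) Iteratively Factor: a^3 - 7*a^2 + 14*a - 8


(1) = (u + 1)*(u^2 - 7*u + 12) = (u - 4)*(u + 1)*(u - 3)
(2) = (z - 2)*(z^4 + 2*z^3 - 27*z^2 - 56*z + 80) = (z - 2)*(z + 4)*(z^3 - 2*z^2 - 19*z + 20) = (z - 5)*(z - 2)*(z + 4)*(z^2 + 3*z - 4) = (z - 5)*(z - 2)*(z - 1)*(z + 4)*(z + 4)
(3) = (k - 1)*(k^4 - 3*k^3 - 6*k^2 + 8*k) = (k - 4)*(k - 1)*(k^3 + k^2 - 2*k) = (k - 4)*(k - 1)*(k + 2)*(k^2 - k) = (k - 4)*(k - 1)^2*(k + 2)*(k)
(4) = (w - 2)*(w^2 - 6*w + 8) = (w - 4)*(w - 2)*(w - 2)
(5) = (a - 1)*(a^2 - 6*a + 8) = (a - 4)*(a - 1)*(a - 2)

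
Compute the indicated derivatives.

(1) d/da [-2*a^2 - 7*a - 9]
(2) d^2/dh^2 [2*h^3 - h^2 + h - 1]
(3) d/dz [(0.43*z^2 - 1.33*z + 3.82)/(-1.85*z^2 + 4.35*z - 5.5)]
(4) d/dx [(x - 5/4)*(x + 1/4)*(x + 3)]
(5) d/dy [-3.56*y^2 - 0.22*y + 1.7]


(1) = -4*a - 7
(2) = 12*h - 2
(3) = (-0.59*z^2 + 9.404*z - 9.302)/(3.4225*z^4 - 16.095*z^3 + 39.2725*z^2 - 47.85*z + 30.25)
(4) = 3*x^2 + 4*x - 53/16
(5) = -7.12*y - 0.22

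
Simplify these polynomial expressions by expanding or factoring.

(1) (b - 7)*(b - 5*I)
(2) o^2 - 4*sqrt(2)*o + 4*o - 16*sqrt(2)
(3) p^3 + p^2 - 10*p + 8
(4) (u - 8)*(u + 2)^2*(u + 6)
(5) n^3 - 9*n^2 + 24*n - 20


(1) = b^2 - 7*b - 5*I*b + 35*I
(2) = (o + 4)*(o - 4*sqrt(2))
(3) = (p - 2)*(p - 1)*(p + 4)
(4) = u^4 + 2*u^3 - 52*u^2 - 200*u - 192
(5) = (n - 5)*(n - 2)^2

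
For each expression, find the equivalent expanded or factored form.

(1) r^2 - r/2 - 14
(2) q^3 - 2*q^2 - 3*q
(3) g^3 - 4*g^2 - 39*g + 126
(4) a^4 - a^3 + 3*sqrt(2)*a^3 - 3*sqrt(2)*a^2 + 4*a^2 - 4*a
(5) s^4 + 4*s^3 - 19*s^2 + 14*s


(1) = (r - 4)*(r + 7/2)
(2) = q*(q - 3)*(q + 1)
(3) = (g - 7)*(g - 3)*(g + 6)
(4) = a*(a - 1)*(a + sqrt(2))*(a + 2*sqrt(2))
(5) = s*(s - 2)*(s - 1)*(s + 7)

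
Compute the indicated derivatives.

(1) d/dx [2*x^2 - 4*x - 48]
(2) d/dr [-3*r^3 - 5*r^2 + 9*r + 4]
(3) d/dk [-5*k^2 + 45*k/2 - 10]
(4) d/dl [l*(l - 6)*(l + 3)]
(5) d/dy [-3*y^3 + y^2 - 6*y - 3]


(1) = 4*x - 4
(2) = -9*r^2 - 10*r + 9
(3) = 45/2 - 10*k
(4) = 3*l^2 - 6*l - 18
(5) = -9*y^2 + 2*y - 6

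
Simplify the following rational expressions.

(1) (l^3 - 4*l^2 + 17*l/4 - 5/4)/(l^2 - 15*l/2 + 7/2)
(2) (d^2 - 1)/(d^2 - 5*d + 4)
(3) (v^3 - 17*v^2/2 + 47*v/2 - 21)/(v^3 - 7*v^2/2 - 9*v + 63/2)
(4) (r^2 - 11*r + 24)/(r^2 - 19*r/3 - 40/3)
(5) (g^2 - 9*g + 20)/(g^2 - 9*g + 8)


(1) = (2*l^2 - 7*l + 5)/(2*l - 14)
(2) = (d + 1)/(d - 4)
(3) = (v - 2)/(v + 3)
(4) = (3*r - 9)/(3*r + 5)
(5) = (g^2 - 9*g + 20)/(g^2 - 9*g + 8)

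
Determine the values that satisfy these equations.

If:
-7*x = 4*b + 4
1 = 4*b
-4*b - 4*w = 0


Then:
b = 1/4
w = -1/4
x = -5/7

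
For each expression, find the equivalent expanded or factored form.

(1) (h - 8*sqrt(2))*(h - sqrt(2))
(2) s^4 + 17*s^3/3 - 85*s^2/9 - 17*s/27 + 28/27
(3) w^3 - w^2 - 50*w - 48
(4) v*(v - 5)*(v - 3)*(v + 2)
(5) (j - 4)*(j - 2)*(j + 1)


(1) = h^2 - 9*sqrt(2)*h + 16
(2) = (s - 4/3)*(s - 1/3)*(s + 1/3)*(s + 7)
(3) = (w - 8)*(w + 1)*(w + 6)
(4) = v^4 - 6*v^3 - v^2 + 30*v
(5) = j^3 - 5*j^2 + 2*j + 8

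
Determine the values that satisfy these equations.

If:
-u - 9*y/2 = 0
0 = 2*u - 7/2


Then:
u = 7/4
y = -7/18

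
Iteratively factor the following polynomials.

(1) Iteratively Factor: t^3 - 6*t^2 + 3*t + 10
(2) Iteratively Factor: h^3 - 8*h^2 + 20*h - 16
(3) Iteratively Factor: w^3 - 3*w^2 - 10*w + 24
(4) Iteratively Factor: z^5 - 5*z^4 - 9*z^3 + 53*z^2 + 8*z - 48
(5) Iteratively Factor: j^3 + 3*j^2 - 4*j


(1) = (t - 2)*(t^2 - 4*t - 5) = (t - 5)*(t - 2)*(t + 1)
(2) = (h - 2)*(h^2 - 6*h + 8) = (h - 4)*(h - 2)*(h - 2)
(3) = (w - 4)*(w^2 + w - 6) = (w - 4)*(w - 2)*(w + 3)
(4) = (z + 3)*(z^4 - 8*z^3 + 15*z^2 + 8*z - 16) = (z - 4)*(z + 3)*(z^3 - 4*z^2 - z + 4) = (z - 4)*(z - 1)*(z + 3)*(z^2 - 3*z - 4) = (z - 4)*(z - 1)*(z + 1)*(z + 3)*(z - 4)
(5) = (j + 4)*(j^2 - j) = (j - 1)*(j + 4)*(j)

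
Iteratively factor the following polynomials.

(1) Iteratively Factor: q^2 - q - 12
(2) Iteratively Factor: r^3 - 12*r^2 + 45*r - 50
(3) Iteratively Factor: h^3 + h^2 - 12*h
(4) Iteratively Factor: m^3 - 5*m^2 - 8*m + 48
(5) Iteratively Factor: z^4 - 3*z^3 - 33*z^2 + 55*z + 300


(1) = (q - 4)*(q + 3)
(2) = (r - 5)*(r^2 - 7*r + 10) = (r - 5)^2*(r - 2)
(3) = (h - 3)*(h^2 + 4*h) = h*(h - 3)*(h + 4)
(4) = (m - 4)*(m^2 - m - 12) = (m - 4)*(m + 3)*(m - 4)
(5) = (z - 5)*(z^3 + 2*z^2 - 23*z - 60) = (z - 5)^2*(z^2 + 7*z + 12) = (z - 5)^2*(z + 4)*(z + 3)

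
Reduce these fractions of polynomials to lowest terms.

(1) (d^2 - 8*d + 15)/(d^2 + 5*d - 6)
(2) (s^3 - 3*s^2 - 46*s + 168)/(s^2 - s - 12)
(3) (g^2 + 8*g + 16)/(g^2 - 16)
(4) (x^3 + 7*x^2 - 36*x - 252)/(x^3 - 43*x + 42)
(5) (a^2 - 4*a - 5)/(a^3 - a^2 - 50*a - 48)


(1) = (d^2 - 8*d + 15)/(d^2 + 5*d - 6)
(2) = (s^2 + s - 42)/(s + 3)
(3) = (g + 4)/(g - 4)
(4) = (x + 6)/(x - 1)
(5) = (a - 5)/(a^2 - 2*a - 48)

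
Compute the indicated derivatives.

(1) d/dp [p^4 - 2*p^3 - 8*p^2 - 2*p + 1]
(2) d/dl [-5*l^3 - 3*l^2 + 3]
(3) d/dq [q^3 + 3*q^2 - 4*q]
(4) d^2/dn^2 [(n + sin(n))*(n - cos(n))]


(1) = 4*p^3 - 6*p^2 - 16*p - 2
(2) = 3*l*(-5*l - 2)
(3) = 3*q^2 + 6*q - 4
(4) = sqrt(2)*n*cos(n + pi/4) + 2*sin(2*n) + 2*sqrt(2)*sin(n + pi/4) + 2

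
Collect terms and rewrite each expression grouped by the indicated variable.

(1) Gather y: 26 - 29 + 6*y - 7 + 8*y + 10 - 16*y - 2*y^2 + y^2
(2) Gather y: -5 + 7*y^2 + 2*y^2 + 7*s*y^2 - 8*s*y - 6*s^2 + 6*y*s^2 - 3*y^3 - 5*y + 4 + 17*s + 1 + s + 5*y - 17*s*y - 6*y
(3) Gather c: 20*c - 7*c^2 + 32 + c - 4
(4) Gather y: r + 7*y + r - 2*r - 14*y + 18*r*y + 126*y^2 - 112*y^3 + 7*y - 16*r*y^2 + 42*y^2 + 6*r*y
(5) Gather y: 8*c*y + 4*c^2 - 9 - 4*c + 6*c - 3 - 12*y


(1) = -y^2 - 2*y
(2) = -6*s^2 + 18*s - 3*y^3 + y^2*(7*s + 9) + y*(6*s^2 - 25*s - 6)
(3) = -7*c^2 + 21*c + 28
(4) = 24*r*y - 112*y^3 + y^2*(168 - 16*r)
(5) = 4*c^2 + 2*c + y*(8*c - 12) - 12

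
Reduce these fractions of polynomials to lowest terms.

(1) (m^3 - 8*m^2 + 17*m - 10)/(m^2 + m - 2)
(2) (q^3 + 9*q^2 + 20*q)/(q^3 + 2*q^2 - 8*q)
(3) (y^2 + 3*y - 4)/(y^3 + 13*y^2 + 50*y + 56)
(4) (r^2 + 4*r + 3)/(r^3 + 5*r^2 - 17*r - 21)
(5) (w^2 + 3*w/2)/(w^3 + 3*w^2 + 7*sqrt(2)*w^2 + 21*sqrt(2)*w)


(1) = (m^2 - 7*m + 10)/(m + 2)
(2) = (q + 5)/(q - 2)
(3) = (y - 1)/(y^2 + 9*y + 14)
(4) = (r + 3)/(r^2 + 4*r - 21)
(5) = (2*w + 3)/(2*w^2 + w*(6 + 14*sqrt(2)) + 42*sqrt(2))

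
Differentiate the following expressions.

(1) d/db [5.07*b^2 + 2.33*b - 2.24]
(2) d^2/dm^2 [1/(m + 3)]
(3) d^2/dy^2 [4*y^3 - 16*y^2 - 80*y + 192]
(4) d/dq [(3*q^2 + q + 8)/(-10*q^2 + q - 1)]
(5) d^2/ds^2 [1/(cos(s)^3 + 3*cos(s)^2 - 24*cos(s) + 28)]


(1) = 10.14*b + 2.33
(2) = 2/(m + 3)^3
(3) = 24*y - 32
(4) = (13*q^2 + 154*q - 9)/(100*q^4 - 20*q^3 + 21*q^2 - 2*q + 1)
(5) = 3*(-12*sin(s)^4 + 312*sin(s)^2 - 165*cos(s) - 23*cos(3*s) + 28)/(4*(cos(s) - 2)^4*(cos(s) + 7)^3)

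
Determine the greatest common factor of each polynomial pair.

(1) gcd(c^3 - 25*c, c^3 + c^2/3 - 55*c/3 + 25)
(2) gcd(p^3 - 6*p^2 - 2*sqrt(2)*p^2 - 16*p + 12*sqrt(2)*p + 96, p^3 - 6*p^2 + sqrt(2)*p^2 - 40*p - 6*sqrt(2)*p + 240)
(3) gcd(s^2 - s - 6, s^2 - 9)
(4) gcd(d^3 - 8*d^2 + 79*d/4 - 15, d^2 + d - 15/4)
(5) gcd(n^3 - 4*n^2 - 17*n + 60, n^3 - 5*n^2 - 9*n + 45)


(1) = c + 5
(2) = p^2 + p*(-6 - 4*sqrt(2)) + 24*sqrt(2)
(3) = gcd((s - 3)*(s + 2), (s - 3)*(s + 3)) = s - 3
(4) = d - 3/2
(5) = gcd((n - 5)*(n - 3)*(n + 4), (n - 5)*(n - 3)*(n + 3)) = n^2 - 8*n + 15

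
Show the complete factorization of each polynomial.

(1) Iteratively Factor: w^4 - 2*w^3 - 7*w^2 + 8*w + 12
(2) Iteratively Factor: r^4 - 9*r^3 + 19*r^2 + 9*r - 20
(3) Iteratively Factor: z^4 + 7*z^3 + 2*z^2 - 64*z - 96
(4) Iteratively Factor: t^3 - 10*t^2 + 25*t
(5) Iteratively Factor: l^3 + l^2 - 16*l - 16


(1) = (w + 2)*(w^3 - 4*w^2 + w + 6) = (w - 3)*(w + 2)*(w^2 - w - 2) = (w - 3)*(w + 1)*(w + 2)*(w - 2)
(2) = (r - 4)*(r^3 - 5*r^2 - r + 5) = (r - 4)*(r + 1)*(r^2 - 6*r + 5) = (r - 4)*(r - 1)*(r + 1)*(r - 5)
(3) = (z + 4)*(z^3 + 3*z^2 - 10*z - 24) = (z + 4)^2*(z^2 - z - 6) = (z - 3)*(z + 4)^2*(z + 2)
(4) = (t - 5)*(t^2 - 5*t) = (t - 5)^2*(t)
(5) = (l - 4)*(l^2 + 5*l + 4) = (l - 4)*(l + 1)*(l + 4)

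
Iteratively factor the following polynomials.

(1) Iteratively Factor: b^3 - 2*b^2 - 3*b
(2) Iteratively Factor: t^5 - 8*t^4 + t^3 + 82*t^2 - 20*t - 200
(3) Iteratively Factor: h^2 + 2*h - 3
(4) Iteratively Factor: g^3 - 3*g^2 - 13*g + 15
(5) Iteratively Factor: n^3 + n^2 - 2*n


(1) = (b)*(b^2 - 2*b - 3) = b*(b - 3)*(b + 1)
(2) = (t - 5)*(t^4 - 3*t^3 - 14*t^2 + 12*t + 40) = (t - 5)*(t + 2)*(t^3 - 5*t^2 - 4*t + 20) = (t - 5)^2*(t + 2)*(t^2 - 4) = (t - 5)^2*(t + 2)^2*(t - 2)
(3) = (h - 1)*(h + 3)
(4) = (g - 1)*(g^2 - 2*g - 15) = (g - 5)*(g - 1)*(g + 3)
(5) = (n + 2)*(n^2 - n) = n*(n + 2)*(n - 1)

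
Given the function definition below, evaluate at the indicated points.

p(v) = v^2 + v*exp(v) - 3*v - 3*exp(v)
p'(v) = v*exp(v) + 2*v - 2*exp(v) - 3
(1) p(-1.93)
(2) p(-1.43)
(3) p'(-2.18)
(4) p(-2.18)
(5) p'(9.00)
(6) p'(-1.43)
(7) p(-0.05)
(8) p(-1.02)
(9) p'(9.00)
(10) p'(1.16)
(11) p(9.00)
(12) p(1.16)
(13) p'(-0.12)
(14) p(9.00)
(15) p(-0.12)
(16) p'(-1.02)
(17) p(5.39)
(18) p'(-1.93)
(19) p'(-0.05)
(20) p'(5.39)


(1) = 8.80
(2) = 5.27
(3) = -7.83
(4) = 10.71
(5) = 56736.59
(6) = -6.68
(7) = -2.75
(8) = 2.65
(9) = 56736.59
(10) = -3.36
(11) = 48672.50
(12) = -8.00
(13) = -5.12
(14) = 48672.50
(15) = -2.39
(16) = -6.13
(17) = 536.78
(18) = -7.43
(19) = -5.05
(20) = 750.88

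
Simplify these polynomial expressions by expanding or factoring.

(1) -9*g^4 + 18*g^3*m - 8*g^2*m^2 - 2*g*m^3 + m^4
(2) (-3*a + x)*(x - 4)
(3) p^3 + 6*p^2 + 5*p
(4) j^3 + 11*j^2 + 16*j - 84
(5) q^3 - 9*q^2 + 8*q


(1) = (-3*g + m)*(-g + m)^2*(3*g + m)
(2) = -3*a*x + 12*a + x^2 - 4*x
(3) = p*(p + 1)*(p + 5)
(4) = (j - 2)*(j + 6)*(j + 7)
(5) = q*(q - 8)*(q - 1)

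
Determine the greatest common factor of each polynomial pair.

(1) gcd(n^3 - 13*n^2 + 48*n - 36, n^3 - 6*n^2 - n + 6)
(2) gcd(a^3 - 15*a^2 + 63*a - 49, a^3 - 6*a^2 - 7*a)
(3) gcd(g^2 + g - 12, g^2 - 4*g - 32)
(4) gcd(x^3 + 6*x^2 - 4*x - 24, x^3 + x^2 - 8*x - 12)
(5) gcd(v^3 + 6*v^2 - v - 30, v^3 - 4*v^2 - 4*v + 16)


(1) = gcd((n - 6)^2*(n - 1), (n - 6)*(n - 1)*(n + 1)) = n^2 - 7*n + 6
(2) = a - 7
(3) = g + 4
(4) = x + 2
(5) = gcd((v - 2)*(v + 3)*(v + 5), (v - 4)*(v - 2)*(v + 2)) = v - 2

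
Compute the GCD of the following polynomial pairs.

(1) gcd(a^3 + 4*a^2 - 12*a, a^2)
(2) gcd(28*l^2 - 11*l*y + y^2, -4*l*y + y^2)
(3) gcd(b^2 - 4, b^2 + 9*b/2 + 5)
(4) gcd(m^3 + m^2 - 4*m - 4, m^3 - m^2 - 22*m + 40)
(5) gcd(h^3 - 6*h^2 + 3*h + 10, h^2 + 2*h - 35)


(1) = a
(2) = -4*l + y
(3) = gcd((b - 2)*(b + 2), (b + 2)*(b + 5/2)) = b + 2
(4) = m - 2
(5) = h - 5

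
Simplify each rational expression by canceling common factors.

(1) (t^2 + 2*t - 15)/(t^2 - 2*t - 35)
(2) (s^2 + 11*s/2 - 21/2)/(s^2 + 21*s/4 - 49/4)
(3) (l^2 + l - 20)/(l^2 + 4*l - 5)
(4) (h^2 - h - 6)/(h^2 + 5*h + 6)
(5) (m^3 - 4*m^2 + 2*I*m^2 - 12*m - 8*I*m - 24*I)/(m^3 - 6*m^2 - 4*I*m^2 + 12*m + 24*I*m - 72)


(1) = (t - 3)/(t - 7)
(2) = (4*s - 6)/(4*s - 7)
(3) = (l - 4)/(l - 1)
(4) = (h - 3)/(h + 3)
(5) = (m + 2)/(m - 6*I)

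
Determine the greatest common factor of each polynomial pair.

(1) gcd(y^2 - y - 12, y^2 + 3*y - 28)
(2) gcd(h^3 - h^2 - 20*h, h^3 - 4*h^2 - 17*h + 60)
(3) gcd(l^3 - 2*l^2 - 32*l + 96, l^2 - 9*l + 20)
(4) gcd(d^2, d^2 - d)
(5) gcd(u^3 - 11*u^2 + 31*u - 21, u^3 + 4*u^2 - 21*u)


(1) = gcd((y - 4)*(y + 3), (y - 4)*(y + 7)) = y - 4
(2) = h^2 - h - 20
(3) = gcd((l - 4)^2*(l + 6), (l - 5)*(l - 4)) = l - 4
(4) = d
(5) = u - 3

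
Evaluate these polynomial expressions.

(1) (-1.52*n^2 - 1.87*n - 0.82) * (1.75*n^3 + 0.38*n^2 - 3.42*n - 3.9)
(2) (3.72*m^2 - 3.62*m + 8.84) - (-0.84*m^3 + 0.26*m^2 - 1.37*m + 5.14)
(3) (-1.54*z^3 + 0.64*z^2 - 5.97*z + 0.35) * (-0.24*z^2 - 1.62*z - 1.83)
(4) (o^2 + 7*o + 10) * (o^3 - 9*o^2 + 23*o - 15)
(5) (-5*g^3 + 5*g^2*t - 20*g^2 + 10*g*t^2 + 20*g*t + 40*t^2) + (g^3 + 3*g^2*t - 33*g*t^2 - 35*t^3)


(1) = -2.66*n^5 - 3.8501*n^4 + 3.0528*n^3 + 12.0118*n^2 + 10.0974*n + 3.198
(2) = 0.84*m^3 + 3.46*m^2 - 2.25*m + 3.7
(3) = 0.3696*z^5 + 2.3412*z^4 + 3.2142*z^3 + 8.4162*z^2 + 10.3581*z - 0.6405
(4) = o^5 - 2*o^4 - 30*o^3 + 56*o^2 + 125*o - 150
(5) = -4*g^3 + 8*g^2*t - 20*g^2 - 23*g*t^2 + 20*g*t - 35*t^3 + 40*t^2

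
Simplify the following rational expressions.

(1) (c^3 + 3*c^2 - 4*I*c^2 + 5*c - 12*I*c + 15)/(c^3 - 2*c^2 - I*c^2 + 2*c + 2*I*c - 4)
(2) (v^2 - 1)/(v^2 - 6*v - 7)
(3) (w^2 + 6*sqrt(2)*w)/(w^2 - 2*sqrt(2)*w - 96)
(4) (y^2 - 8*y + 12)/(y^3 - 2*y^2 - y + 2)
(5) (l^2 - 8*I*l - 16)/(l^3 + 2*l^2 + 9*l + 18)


(1) = (c^2 + c*(3 - 5*I) - 15*I)/(c^2 + c*(-2 - 2*I) + 4*I)
(2) = (v - 1)/(v - 7)
(3) = w/(w - 8*sqrt(2))
(4) = (y - 6)/(y^2 - 1)
(5) = (l^2 - 8*I*l - 16)/(l^3 + 2*l^2 + 9*l + 18)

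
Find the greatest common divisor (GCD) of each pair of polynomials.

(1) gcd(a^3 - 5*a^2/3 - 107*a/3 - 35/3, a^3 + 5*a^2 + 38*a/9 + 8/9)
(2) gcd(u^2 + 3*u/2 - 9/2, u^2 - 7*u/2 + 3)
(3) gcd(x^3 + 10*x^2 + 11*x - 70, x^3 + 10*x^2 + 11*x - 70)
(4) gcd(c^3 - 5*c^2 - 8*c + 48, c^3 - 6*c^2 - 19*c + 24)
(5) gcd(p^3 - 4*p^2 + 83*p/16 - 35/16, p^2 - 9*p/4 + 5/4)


(1) = a + 1/3
(2) = u - 3/2
(3) = gcd((x - 2)*(x + 5)*(x + 7), (x - 2)*(x + 5)*(x + 7)) = x^3 + 10*x^2 + 11*x - 70
(4) = gcd((c - 4)^2*(c + 3), (c - 8)*(c - 1)*(c + 3)) = c + 3
(5) = gcd((p - 7/4)*(p - 5/4)*(p - 1), (p - 5/4)*(p - 1)) = p^2 - 9*p/4 + 5/4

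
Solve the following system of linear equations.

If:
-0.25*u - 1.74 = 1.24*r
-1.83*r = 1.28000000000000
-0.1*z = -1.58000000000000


Then:
r = -0.70
u = -3.49
z = 15.80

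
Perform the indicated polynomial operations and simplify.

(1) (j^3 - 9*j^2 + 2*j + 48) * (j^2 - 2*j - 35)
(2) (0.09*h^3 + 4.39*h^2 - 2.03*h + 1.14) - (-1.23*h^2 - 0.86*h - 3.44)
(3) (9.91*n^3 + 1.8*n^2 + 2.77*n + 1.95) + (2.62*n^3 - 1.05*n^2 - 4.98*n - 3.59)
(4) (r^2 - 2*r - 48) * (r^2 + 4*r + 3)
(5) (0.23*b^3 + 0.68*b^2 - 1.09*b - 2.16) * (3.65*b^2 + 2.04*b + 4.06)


(1) = j^5 - 11*j^4 - 15*j^3 + 359*j^2 - 166*j - 1680
(2) = 0.09*h^3 + 5.62*h^2 - 1.17*h + 4.58
(3) = 12.53*n^3 + 0.75*n^2 - 2.21*n - 1.64
(4) = r^4 + 2*r^3 - 53*r^2 - 198*r - 144
(5) = 0.8395*b^5 + 2.9512*b^4 - 1.6575*b^3 - 7.3468*b^2 - 8.8318*b - 8.7696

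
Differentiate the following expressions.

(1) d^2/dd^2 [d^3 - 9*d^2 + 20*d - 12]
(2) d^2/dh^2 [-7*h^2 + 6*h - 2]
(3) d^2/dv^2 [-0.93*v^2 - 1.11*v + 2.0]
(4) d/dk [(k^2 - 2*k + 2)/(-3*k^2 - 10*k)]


(1) = 6*d - 18
(2) = -14
(3) = -1.86000000000000
(4) = 4*(-4*k^2 + 3*k + 5)/(k^2*(9*k^2 + 60*k + 100))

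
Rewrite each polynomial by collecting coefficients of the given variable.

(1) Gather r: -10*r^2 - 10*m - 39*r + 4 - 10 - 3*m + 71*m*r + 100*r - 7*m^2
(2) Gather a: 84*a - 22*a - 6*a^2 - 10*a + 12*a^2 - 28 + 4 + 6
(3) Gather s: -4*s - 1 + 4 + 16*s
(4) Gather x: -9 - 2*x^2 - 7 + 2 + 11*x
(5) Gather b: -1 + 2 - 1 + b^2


(1) = -7*m^2 - 13*m - 10*r^2 + r*(71*m + 61) - 6
(2) = 6*a^2 + 52*a - 18
(3) = 12*s + 3
(4) = -2*x^2 + 11*x - 14
(5) = b^2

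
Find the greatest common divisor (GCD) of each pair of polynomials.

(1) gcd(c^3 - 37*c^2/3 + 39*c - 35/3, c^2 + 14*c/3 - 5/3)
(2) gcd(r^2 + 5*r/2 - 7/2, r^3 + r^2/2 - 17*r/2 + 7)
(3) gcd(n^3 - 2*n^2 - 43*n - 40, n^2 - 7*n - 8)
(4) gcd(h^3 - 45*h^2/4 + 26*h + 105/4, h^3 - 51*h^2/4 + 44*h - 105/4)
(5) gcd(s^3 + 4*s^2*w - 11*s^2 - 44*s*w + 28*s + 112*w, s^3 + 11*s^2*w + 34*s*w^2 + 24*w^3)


(1) = c - 1/3
(2) = gcd((r - 1)*(r + 7/2), (r - 2)*(r - 1)*(r + 7/2)) = r^2 + 5*r/2 - 7/2
(3) = n^2 - 7*n - 8
(4) = gcd((h - 7)*(h - 5)*(h + 3/4), (h - 7)*(h - 5)*(h - 3/4)) = h^2 - 12*h + 35
(5) = s + 4*w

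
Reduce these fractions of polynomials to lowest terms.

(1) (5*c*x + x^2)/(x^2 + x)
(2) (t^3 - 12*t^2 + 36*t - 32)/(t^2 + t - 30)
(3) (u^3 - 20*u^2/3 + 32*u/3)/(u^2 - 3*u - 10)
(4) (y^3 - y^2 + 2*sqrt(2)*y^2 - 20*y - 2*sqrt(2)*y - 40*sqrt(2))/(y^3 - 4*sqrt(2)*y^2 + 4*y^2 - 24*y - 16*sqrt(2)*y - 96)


(1) = (5*c + x)/(x + 1)
(2) = (t^3 - 12*t^2 + 36*t - 32)/(t^2 + t - 30)
(3) = (3*u^3 - 20*u^2 + 32*u)/(3*u^2 - 9*u - 30)
(4) = (y - 5)/(y - 6*sqrt(2))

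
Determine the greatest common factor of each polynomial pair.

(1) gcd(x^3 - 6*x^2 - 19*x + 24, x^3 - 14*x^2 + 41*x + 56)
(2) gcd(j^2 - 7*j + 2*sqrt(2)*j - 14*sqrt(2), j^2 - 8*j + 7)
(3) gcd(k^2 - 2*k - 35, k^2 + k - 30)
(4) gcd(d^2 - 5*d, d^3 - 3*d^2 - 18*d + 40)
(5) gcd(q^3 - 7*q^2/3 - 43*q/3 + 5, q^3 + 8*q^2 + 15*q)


(1) = x - 8
(2) = gcd((j - 7)*(j + 2*sqrt(2)), (j - 7)*(j - 1)) = j - 7
(3) = gcd((k - 7)*(k + 5), (k - 5)*(k + 6)) = 1
(4) = d - 5
(5) = q + 3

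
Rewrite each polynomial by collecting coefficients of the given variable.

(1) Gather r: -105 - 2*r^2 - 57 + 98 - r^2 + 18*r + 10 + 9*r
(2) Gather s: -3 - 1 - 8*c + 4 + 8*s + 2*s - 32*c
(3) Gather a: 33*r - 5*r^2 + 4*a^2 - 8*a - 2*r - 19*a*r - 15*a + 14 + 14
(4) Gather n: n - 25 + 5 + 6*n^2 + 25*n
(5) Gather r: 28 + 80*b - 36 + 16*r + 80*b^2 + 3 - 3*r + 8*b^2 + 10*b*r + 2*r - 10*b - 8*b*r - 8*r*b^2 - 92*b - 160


(1) = -3*r^2 + 27*r - 54
(2) = -40*c + 10*s
(3) = 4*a^2 + a*(-19*r - 23) - 5*r^2 + 31*r + 28
(4) = 6*n^2 + 26*n - 20
(5) = 88*b^2 - 22*b + r*(-8*b^2 + 2*b + 15) - 165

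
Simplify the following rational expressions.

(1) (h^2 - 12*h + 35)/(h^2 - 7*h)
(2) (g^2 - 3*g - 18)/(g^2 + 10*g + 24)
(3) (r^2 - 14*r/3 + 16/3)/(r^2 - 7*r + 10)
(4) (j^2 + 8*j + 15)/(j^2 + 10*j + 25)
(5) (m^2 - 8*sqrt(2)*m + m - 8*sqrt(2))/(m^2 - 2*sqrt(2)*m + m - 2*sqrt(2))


(1) = (h - 5)/h
(2) = (g^2 - 3*g - 18)/(g^2 + 10*g + 24)
(3) = (3*r - 8)/(3*r - 15)
(4) = (j + 3)/(j + 5)
(5) = (m - 8*sqrt(2))/(m - 2*sqrt(2))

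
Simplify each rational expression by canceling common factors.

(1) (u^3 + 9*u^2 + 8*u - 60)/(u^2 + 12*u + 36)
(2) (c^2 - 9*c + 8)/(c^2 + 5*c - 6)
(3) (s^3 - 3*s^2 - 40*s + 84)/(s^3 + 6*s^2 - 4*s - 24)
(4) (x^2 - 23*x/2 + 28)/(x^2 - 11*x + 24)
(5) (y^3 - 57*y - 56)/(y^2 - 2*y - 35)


(1) = (u^2 + 3*u - 10)/(u + 6)
(2) = (c - 8)/(c + 6)
(3) = (s - 7)/(s + 2)
(4) = (2*x - 7)/(2*x - 6)
(5) = (y^3 - 57*y - 56)/(y^2 - 2*y - 35)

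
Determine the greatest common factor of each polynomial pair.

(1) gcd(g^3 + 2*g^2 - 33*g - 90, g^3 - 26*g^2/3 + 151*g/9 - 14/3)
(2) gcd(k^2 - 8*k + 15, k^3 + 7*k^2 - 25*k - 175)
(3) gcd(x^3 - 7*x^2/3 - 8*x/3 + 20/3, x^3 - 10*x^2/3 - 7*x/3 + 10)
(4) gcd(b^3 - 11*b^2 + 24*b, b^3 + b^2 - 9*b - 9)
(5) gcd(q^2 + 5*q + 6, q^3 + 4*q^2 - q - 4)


(1) = g - 6
(2) = k - 5
(3) = gcd((x - 2)^2*(x + 5/3), (x - 3)*(x - 2)*(x + 5/3)) = x^2 - x/3 - 10/3
(4) = b - 3
(5) = gcd((q + 2)*(q + 3), (q - 1)*(q + 1)*(q + 4)) = 1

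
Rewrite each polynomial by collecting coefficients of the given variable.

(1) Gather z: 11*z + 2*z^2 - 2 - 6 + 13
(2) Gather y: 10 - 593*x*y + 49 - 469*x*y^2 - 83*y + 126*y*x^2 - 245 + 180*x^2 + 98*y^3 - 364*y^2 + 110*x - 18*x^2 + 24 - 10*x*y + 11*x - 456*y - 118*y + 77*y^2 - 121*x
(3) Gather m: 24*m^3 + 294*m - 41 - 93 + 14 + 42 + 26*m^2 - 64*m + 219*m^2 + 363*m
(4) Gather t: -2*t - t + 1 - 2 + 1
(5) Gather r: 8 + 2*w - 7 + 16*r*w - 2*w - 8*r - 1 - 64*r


(1) = 2*z^2 + 11*z + 5
(2) = 162*x^2 + 98*y^3 + y^2*(-469*x - 287) + y*(126*x^2 - 603*x - 657) - 162
(3) = 24*m^3 + 245*m^2 + 593*m - 78
(4) = -3*t
(5) = r*(16*w - 72)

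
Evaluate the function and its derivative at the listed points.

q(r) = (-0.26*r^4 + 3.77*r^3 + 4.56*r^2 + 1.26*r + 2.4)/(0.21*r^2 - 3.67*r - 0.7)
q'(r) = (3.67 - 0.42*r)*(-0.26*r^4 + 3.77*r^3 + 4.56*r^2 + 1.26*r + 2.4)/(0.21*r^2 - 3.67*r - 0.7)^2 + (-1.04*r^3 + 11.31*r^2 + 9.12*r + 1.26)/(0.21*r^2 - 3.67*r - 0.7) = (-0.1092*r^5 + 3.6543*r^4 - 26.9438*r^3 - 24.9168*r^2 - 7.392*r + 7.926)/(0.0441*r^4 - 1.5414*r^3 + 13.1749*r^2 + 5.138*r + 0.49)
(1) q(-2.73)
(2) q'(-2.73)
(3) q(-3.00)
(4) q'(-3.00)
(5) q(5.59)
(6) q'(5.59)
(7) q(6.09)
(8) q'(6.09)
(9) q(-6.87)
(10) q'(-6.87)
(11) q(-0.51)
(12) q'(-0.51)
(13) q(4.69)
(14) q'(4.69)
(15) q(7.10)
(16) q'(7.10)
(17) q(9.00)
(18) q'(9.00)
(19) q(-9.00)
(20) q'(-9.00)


(1) = -5.35
(2) = 5.15
(3) = -6.82
(4) = 5.75
(5) = -37.98
(6) = -11.86
(7) = -44.10
(8) = -12.60
(9) = -46.26
(10) = 14.71
(11) = 1.98
(12) = 6.01
(13) = -27.96
(14) = -10.38
(15) = -57.50
(16) = -13.87
(17) = -85.26
(18) = -14.99
(19) = -82.97
(20) = 19.77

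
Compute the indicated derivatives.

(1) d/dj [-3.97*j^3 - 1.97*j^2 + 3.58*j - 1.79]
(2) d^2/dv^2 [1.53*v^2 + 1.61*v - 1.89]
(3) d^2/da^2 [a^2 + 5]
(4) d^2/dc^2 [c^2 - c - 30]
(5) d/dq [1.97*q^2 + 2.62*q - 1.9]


(1) = -11.91*j^2 - 3.94*j + 3.58
(2) = 3.06000000000000
(3) = 2
(4) = 2
(5) = 3.94*q + 2.62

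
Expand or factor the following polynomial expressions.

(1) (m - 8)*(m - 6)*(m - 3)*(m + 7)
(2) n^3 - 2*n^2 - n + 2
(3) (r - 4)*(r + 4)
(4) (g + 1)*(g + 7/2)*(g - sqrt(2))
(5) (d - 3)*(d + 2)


(1) = m^4 - 10*m^3 - 29*m^2 + 486*m - 1008
(2) = (n - 2)*(n - 1)*(n + 1)
(3) = r^2 - 16
(4) = g^3 - sqrt(2)*g^2 + 9*g^2/2 - 9*sqrt(2)*g/2 + 7*g/2 - 7*sqrt(2)/2
(5) = d^2 - d - 6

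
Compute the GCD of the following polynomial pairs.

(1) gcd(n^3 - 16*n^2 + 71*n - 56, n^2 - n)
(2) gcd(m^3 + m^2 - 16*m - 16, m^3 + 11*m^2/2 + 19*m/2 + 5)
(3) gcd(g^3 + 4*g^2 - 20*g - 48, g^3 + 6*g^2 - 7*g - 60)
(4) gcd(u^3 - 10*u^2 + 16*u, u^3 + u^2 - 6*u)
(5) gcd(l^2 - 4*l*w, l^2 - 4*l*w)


(1) = gcd((n - 8)*(n - 7)*(n - 1), n*(n - 1)) = n - 1
(2) = m + 1
(3) = 1
(4) = gcd(u*(u - 8)*(u - 2), u*(u - 2)*(u + 3)) = u^2 - 2*u
(5) = -l^2 + 4*l*w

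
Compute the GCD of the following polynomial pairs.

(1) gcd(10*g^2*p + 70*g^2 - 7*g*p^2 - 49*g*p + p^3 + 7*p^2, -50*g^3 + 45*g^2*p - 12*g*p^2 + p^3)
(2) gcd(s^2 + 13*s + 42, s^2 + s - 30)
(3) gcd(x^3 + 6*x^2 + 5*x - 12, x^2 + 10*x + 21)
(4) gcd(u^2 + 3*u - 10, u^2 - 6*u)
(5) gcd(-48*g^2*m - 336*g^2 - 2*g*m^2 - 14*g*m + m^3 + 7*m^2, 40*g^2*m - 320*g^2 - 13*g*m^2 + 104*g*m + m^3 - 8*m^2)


(1) = 10*g^2 - 7*g*p + p^2
(2) = gcd((s + 6)*(s + 7), (s - 5)*(s + 6)) = s + 6
(3) = gcd((x - 1)*(x + 3)*(x + 4), (x + 3)*(x + 7)) = x + 3
(4) = 1
(5) = gcd((-8*g + m)*(6*g + m)*(m + 7), (-8*g + m)*(-5*g + m)*(m - 8)) = 8*g - m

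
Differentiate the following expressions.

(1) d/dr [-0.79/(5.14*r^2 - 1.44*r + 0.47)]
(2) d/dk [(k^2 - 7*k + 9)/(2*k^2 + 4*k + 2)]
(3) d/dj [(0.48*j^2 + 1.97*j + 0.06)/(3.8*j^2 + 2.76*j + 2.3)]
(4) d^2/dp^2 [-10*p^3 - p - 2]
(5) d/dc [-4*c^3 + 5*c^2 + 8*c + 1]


(1) = (8.1212*r - 1.1376)/(5.14*r^2 - 1.44*r + 0.47)^2
(2) = (9*k - 25)/(2*(k^3 + 3*k^2 + 3*k + 1))
(3) = (-6.1612*j^2 + 1.752*j + 4.3654)/(14.44*j^4 + 20.976*j^3 + 25.0976*j^2 + 12.696*j + 5.29)
(4) = -60*p
(5) = -12*c^2 + 10*c + 8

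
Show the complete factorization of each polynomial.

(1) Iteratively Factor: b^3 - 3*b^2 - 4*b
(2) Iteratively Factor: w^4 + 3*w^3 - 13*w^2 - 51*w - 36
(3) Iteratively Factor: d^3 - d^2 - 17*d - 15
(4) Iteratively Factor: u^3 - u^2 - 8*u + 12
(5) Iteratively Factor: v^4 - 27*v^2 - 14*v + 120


(1) = (b + 1)*(b^2 - 4*b) = (b - 4)*(b + 1)*(b)
(2) = (w - 4)*(w^3 + 7*w^2 + 15*w + 9) = (w - 4)*(w + 1)*(w^2 + 6*w + 9) = (w - 4)*(w + 1)*(w + 3)*(w + 3)
(3) = (d + 3)*(d^2 - 4*d - 5) = (d + 1)*(d + 3)*(d - 5)
(4) = (u - 2)*(u^2 + u - 6) = (u - 2)^2*(u + 3)
(5) = (v - 2)*(v^3 + 2*v^2 - 23*v - 60) = (v - 5)*(v - 2)*(v^2 + 7*v + 12) = (v - 5)*(v - 2)*(v + 4)*(v + 3)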